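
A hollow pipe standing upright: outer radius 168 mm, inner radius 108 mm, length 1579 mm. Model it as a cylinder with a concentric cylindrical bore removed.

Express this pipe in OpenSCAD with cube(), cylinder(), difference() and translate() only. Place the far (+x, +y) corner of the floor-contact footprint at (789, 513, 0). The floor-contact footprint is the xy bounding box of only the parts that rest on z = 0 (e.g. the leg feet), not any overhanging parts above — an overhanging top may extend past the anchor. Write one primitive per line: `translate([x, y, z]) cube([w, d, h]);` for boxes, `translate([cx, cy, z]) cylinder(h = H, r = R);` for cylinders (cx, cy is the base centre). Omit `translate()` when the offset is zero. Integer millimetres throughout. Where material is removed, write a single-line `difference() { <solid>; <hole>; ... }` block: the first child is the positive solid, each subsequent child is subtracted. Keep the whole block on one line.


difference() { translate([621, 345, 0]) cylinder(h = 1579, r = 168); translate([621, 345, 0]) cylinder(h = 1579, r = 108); }


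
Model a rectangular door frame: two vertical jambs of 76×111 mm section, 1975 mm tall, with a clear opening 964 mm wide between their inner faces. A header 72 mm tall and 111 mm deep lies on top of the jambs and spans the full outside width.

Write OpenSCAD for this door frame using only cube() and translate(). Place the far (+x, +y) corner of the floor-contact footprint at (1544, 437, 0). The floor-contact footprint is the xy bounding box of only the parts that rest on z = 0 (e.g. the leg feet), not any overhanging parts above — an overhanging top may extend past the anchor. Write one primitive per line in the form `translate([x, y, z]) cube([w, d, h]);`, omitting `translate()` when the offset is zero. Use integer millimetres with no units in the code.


translate([428, 326, 0]) cube([76, 111, 1975]);
translate([1468, 326, 0]) cube([76, 111, 1975]);
translate([428, 326, 1975]) cube([1116, 111, 72]);


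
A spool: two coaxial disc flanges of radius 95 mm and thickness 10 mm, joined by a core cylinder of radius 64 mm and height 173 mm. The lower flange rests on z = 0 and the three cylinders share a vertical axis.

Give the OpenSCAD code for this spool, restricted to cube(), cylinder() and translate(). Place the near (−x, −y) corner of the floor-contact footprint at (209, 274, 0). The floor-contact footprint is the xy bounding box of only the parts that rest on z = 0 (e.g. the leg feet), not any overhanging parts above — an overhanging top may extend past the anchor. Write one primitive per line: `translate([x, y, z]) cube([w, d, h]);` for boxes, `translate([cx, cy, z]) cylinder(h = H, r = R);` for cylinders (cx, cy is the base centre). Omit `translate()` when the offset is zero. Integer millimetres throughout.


translate([304, 369, 0]) cylinder(h = 10, r = 95);
translate([304, 369, 10]) cylinder(h = 173, r = 64);
translate([304, 369, 183]) cylinder(h = 10, r = 95);


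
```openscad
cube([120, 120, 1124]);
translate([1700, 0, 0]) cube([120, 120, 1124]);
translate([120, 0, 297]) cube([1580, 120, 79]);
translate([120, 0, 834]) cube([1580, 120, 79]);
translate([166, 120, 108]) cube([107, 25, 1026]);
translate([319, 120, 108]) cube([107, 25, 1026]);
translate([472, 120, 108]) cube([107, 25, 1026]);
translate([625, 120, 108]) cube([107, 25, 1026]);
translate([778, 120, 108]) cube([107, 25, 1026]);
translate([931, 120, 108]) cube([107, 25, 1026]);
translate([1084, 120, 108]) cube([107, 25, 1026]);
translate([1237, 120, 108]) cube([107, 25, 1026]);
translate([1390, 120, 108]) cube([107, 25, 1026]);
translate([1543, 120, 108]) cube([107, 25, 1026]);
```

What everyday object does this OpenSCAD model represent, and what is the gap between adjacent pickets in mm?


A fence section. The picket gap is 46 mm.

Two posts, two rails, 10 pickets — a fence section. Span 1580 mm holds 10 pickets of 107 mm with 11 equal gaps: ⌊(1580 − 10·107) / 11⌋ = 46 mm.


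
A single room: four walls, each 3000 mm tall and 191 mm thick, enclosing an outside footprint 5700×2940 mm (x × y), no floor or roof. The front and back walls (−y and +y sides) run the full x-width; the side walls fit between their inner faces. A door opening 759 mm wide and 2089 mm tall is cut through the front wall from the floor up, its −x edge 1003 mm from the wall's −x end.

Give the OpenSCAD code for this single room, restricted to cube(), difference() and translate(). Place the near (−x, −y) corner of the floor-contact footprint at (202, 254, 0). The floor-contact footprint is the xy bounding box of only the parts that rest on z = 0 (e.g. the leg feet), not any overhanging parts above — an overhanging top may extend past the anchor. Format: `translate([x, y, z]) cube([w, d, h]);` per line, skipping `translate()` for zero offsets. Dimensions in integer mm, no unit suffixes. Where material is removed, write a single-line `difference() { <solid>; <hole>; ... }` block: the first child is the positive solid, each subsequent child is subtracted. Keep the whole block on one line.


difference() { translate([202, 254, 0]) cube([5700, 191, 3000]); translate([1205, 254, 0]) cube([759, 191, 2089]); }
translate([202, 3003, 0]) cube([5700, 191, 3000]);
translate([202, 445, 0]) cube([191, 2558, 3000]);
translate([5711, 445, 0]) cube([191, 2558, 3000]);


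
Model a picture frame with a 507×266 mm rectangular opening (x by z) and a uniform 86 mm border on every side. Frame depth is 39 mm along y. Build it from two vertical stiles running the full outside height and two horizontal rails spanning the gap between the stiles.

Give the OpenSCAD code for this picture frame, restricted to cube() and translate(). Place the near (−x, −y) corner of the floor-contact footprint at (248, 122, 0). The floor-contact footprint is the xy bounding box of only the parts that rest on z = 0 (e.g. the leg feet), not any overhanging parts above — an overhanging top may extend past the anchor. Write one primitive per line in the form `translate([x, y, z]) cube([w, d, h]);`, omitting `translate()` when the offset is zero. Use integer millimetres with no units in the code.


translate([248, 122, 0]) cube([86, 39, 438]);
translate([841, 122, 0]) cube([86, 39, 438]);
translate([334, 122, 0]) cube([507, 39, 86]);
translate([334, 122, 352]) cube([507, 39, 86]);


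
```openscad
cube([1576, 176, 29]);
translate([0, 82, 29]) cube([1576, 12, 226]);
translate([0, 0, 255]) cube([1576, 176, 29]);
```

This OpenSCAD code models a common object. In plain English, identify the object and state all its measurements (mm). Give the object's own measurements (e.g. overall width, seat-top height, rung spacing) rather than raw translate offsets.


An I-beam lying along x, 1576 mm long. Overall section height 284 mm. Two flanges 176 mm wide (y) and 29 mm thick, one on the floor and one at the top; a web 12 mm thick runs between them, centred on the flange width.


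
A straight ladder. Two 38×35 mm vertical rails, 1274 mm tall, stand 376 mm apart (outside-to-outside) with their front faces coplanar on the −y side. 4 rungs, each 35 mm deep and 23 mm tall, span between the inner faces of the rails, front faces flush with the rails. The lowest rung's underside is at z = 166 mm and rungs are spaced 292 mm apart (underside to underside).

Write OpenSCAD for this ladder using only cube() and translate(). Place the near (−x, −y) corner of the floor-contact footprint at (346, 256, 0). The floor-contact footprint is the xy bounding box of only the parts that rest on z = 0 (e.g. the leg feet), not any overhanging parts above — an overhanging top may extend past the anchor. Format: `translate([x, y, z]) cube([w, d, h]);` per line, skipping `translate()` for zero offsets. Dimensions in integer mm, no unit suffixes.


translate([346, 256, 0]) cube([38, 35, 1274]);
translate([684, 256, 0]) cube([38, 35, 1274]);
translate([384, 256, 166]) cube([300, 35, 23]);
translate([384, 256, 458]) cube([300, 35, 23]);
translate([384, 256, 750]) cube([300, 35, 23]);
translate([384, 256, 1042]) cube([300, 35, 23]);


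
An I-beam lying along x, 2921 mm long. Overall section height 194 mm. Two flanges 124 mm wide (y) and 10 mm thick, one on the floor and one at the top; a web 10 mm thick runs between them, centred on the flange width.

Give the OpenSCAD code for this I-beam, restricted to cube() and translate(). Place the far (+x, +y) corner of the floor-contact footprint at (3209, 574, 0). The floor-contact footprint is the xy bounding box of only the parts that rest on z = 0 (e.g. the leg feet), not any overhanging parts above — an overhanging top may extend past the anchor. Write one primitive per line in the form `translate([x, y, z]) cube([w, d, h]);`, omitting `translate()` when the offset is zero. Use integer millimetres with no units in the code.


translate([288, 450, 0]) cube([2921, 124, 10]);
translate([288, 507, 10]) cube([2921, 10, 174]);
translate([288, 450, 184]) cube([2921, 124, 10]);


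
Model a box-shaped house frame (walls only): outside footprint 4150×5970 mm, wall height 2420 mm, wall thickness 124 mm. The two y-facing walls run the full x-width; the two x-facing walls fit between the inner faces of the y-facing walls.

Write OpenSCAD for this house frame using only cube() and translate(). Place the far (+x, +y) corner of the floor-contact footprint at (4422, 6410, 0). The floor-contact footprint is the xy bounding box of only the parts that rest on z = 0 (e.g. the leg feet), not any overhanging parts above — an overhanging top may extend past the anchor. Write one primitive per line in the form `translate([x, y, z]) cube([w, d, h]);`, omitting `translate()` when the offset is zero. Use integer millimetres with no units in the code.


translate([272, 440, 0]) cube([4150, 124, 2420]);
translate([272, 6286, 0]) cube([4150, 124, 2420]);
translate([272, 564, 0]) cube([124, 5722, 2420]);
translate([4298, 564, 0]) cube([124, 5722, 2420]);


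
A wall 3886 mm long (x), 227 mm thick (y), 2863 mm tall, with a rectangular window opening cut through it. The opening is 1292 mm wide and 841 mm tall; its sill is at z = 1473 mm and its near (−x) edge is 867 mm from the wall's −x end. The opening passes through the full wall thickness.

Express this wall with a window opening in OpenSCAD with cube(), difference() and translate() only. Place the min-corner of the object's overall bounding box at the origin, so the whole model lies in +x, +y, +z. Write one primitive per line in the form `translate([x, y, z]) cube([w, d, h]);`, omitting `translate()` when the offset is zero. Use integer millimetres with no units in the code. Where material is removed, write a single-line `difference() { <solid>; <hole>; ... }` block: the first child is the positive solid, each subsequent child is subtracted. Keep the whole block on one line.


difference() { cube([3886, 227, 2863]); translate([867, 0, 1473]) cube([1292, 227, 841]); }


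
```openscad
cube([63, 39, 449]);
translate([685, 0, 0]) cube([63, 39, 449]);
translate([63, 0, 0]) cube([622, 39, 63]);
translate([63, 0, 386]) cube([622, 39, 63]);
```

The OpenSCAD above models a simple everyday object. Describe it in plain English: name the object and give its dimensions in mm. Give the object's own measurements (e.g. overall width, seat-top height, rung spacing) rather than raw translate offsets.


A rectangular picture frame lying in the x–z plane (depth along y). The opening is 622 mm wide (x) by 323 mm tall (z), surrounded by a border 63 mm wide on all four sides. The frame is 39 mm deep and is made of two full-height vertical stiles with two horizontal rails fitted between them.


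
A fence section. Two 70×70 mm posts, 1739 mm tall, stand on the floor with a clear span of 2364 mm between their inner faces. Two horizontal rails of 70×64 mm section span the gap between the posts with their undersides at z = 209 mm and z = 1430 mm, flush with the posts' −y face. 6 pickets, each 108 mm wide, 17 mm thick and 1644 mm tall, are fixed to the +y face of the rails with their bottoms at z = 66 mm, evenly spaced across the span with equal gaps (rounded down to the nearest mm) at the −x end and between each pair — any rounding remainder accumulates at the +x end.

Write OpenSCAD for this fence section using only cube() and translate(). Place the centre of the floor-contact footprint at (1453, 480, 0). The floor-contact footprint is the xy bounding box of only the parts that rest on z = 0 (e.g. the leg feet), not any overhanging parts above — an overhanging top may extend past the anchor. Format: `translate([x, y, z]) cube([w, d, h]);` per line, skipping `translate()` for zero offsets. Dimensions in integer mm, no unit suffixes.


translate([201, 445, 0]) cube([70, 70, 1739]);
translate([2635, 445, 0]) cube([70, 70, 1739]);
translate([271, 445, 209]) cube([2364, 70, 64]);
translate([271, 445, 1430]) cube([2364, 70, 64]);
translate([516, 515, 66]) cube([108, 17, 1644]);
translate([869, 515, 66]) cube([108, 17, 1644]);
translate([1222, 515, 66]) cube([108, 17, 1644]);
translate([1575, 515, 66]) cube([108, 17, 1644]);
translate([1928, 515, 66]) cube([108, 17, 1644]);
translate([2281, 515, 66]) cube([108, 17, 1644]);


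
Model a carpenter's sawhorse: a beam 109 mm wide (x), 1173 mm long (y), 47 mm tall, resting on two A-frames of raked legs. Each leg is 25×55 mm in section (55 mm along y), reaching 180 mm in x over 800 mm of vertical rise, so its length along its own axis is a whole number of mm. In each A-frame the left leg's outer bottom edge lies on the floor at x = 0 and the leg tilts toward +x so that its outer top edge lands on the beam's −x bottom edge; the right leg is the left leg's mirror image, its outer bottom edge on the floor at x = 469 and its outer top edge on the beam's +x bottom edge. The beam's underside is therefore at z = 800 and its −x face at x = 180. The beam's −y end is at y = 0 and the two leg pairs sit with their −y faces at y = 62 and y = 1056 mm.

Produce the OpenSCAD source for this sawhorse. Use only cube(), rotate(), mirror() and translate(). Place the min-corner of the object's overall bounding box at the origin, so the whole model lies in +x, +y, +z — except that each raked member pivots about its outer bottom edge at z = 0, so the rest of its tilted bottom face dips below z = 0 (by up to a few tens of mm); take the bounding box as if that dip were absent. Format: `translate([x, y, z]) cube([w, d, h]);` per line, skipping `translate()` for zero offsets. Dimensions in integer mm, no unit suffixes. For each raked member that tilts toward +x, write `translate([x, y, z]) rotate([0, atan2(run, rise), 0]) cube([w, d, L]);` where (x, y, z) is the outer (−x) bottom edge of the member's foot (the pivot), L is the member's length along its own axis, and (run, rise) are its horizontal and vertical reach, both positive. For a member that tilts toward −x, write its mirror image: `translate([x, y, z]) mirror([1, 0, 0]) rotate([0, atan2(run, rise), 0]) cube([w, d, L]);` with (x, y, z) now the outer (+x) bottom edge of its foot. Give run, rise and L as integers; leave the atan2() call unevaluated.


// leg length = √(180² + 800²) = 820
// right-leg outer foot x = 2·180 + 109 = 469
// beam min-corner = (180, 0, 800)
translate([180, 0, 800]) cube([109, 1173, 47]);
translate([0, 62, 0]) rotate([0, atan2(180, 800), 0]) cube([25, 55, 820]);
translate([469, 62, 0]) mirror([1, 0, 0]) rotate([0, atan2(180, 800), 0]) cube([25, 55, 820]);
translate([0, 1056, 0]) rotate([0, atan2(180, 800), 0]) cube([25, 55, 820]);
translate([469, 1056, 0]) mirror([1, 0, 0]) rotate([0, atan2(180, 800), 0]) cube([25, 55, 820]);


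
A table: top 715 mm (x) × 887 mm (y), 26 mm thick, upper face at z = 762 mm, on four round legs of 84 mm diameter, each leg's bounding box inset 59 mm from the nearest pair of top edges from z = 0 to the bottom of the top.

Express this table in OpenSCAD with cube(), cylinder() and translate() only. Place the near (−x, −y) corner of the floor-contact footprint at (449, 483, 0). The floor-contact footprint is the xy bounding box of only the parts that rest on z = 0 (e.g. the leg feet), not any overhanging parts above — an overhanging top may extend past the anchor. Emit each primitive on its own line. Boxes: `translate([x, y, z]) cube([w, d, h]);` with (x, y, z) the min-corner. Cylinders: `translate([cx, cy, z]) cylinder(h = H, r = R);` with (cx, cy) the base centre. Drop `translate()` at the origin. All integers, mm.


// leg_h = 762 - 26 = 736
translate([390, 424, 736]) cube([715, 887, 26]);
translate([491, 525, 0]) cylinder(h = 736, r = 42);
translate([1004, 525, 0]) cylinder(h = 736, r = 42);
translate([491, 1210, 0]) cylinder(h = 736, r = 42);
translate([1004, 1210, 0]) cylinder(h = 736, r = 42);


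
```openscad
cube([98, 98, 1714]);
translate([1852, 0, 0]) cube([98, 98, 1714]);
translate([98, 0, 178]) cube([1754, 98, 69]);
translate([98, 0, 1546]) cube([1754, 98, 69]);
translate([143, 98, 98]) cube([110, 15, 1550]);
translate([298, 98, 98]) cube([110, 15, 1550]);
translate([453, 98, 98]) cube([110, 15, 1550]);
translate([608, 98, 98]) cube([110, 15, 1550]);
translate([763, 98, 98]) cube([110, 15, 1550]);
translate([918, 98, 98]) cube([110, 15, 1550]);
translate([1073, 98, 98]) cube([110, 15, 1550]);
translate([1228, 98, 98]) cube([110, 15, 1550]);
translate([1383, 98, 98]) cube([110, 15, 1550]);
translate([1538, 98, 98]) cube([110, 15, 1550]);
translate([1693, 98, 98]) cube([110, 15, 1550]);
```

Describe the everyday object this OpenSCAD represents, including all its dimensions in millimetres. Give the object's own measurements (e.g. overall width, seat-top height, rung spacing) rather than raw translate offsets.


A fence section. Two 98×98 mm posts, 1714 mm tall, stand on the floor with a clear span of 1754 mm between their inner faces. Two horizontal rails of 98×69 mm section span the gap between the posts with their undersides at z = 178 mm and z = 1546 mm, flush with the posts' −y face. 11 pickets, each 110 mm wide, 15 mm thick and 1550 mm tall, are fixed to the +y face of the rails with their bottoms at z = 98 mm, spaced across the span with a 45 mm gap after the −x post and between neighbouring pickets, with 49 mm left before the +x post.


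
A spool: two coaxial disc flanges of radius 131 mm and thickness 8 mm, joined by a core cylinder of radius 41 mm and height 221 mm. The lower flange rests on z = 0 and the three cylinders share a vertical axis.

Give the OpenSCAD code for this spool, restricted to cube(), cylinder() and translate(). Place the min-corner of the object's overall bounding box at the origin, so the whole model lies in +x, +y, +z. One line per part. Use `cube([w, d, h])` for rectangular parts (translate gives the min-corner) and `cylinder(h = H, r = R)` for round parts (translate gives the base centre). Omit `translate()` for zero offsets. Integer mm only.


translate([131, 131, 0]) cylinder(h = 8, r = 131);
translate([131, 131, 8]) cylinder(h = 221, r = 41);
translate([131, 131, 229]) cylinder(h = 8, r = 131);


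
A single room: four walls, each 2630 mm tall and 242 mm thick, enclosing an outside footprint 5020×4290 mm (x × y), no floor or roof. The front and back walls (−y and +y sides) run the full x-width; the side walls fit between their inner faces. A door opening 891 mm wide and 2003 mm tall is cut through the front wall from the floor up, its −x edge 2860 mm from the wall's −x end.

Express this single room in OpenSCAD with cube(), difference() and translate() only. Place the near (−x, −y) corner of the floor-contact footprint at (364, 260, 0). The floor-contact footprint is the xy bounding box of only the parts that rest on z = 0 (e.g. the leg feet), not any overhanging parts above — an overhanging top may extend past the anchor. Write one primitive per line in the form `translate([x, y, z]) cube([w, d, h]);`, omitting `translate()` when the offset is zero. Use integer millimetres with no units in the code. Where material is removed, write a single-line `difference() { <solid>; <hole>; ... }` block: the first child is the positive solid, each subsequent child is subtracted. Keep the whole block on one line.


difference() { translate([364, 260, 0]) cube([5020, 242, 2630]); translate([3224, 260, 0]) cube([891, 242, 2003]); }
translate([364, 4308, 0]) cube([5020, 242, 2630]);
translate([364, 502, 0]) cube([242, 3806, 2630]);
translate([5142, 502, 0]) cube([242, 3806, 2630]);


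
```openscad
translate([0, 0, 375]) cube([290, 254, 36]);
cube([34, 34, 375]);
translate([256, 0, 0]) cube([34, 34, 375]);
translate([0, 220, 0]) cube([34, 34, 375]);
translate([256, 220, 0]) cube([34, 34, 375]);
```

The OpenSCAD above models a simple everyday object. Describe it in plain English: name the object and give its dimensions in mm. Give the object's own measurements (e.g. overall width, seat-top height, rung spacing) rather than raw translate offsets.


A simple wooden stool: a rectangular seat 290 mm (x) by 254 mm (y), 36 mm thick, top face at z = 411 mm, on four square legs, each 34×34 mm in cross-section. The legs rest on z = 0, each flush with a corner of the seat.


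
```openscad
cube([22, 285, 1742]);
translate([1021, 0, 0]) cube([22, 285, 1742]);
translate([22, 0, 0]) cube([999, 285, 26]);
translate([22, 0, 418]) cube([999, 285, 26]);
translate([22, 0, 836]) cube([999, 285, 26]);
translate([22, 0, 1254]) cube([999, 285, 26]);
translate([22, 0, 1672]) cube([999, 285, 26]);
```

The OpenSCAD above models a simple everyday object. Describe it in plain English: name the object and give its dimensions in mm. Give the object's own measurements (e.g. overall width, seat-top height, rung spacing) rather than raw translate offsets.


An open bookshelf. Two side panels, each 22 mm thick, 285 mm deep and 1742 mm tall, stand 1043 mm apart (outside-to-outside). Between them sit 5 shelves, each 26 mm thick and 285 mm deep, spanning the full gap between the sides. The bottom shelf rests on the floor (its underside at z = 0) and the clear gap between one shelf's top and the next shelf's underside is 392 mm.


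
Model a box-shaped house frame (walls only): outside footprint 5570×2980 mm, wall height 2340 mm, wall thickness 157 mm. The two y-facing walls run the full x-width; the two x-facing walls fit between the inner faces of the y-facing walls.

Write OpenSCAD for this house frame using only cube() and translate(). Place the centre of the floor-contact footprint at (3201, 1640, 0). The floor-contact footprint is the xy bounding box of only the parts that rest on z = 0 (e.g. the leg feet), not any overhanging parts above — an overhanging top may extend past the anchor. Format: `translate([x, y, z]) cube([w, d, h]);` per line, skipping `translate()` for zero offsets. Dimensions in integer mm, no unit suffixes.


translate([416, 150, 0]) cube([5570, 157, 2340]);
translate([416, 2973, 0]) cube([5570, 157, 2340]);
translate([416, 307, 0]) cube([157, 2666, 2340]);
translate([5829, 307, 0]) cube([157, 2666, 2340]);


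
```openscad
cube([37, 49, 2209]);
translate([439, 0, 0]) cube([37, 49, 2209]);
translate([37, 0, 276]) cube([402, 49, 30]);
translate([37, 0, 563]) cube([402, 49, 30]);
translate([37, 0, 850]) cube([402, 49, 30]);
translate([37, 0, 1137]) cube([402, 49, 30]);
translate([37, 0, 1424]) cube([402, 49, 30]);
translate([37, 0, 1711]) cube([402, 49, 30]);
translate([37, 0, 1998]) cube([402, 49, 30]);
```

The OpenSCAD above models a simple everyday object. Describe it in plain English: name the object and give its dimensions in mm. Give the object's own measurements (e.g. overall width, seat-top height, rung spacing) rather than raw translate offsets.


A straight ladder. Two 37×49 mm vertical rails, 2209 mm tall, stand 476 mm apart (outside-to-outside) with their front faces coplanar on the −y side. 7 rungs, each 49 mm deep and 30 mm tall, span between the inner faces of the rails, front faces flush with the rails. The lowest rung's underside is at z = 276 mm and rungs are spaced 287 mm apart (underside to underside).


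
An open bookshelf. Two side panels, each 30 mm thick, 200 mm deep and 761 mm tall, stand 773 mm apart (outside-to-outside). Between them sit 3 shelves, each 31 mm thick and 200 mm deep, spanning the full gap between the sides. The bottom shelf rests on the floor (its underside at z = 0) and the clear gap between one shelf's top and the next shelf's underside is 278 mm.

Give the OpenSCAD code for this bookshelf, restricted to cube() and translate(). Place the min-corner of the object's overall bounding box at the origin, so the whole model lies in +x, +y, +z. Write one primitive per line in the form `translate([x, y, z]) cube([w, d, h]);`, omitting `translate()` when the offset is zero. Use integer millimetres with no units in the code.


cube([30, 200, 761]);
translate([743, 0, 0]) cube([30, 200, 761]);
translate([30, 0, 0]) cube([713, 200, 31]);
translate([30, 0, 309]) cube([713, 200, 31]);
translate([30, 0, 618]) cube([713, 200, 31]);


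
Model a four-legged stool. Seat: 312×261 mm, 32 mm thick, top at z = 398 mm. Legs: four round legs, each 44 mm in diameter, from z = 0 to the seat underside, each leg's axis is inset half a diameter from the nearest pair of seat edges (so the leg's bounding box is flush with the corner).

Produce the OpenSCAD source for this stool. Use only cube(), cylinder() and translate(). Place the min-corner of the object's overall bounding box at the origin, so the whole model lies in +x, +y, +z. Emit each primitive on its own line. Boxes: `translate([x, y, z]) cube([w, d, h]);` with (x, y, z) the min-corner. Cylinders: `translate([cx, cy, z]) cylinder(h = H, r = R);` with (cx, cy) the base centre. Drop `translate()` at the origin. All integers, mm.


// leg_h = 398 - 32 = 366
translate([0, 0, 366]) cube([312, 261, 32]);
translate([22, 22, 0]) cylinder(h = 366, r = 22);
translate([290, 22, 0]) cylinder(h = 366, r = 22);
translate([22, 239, 0]) cylinder(h = 366, r = 22);
translate([290, 239, 0]) cylinder(h = 366, r = 22);


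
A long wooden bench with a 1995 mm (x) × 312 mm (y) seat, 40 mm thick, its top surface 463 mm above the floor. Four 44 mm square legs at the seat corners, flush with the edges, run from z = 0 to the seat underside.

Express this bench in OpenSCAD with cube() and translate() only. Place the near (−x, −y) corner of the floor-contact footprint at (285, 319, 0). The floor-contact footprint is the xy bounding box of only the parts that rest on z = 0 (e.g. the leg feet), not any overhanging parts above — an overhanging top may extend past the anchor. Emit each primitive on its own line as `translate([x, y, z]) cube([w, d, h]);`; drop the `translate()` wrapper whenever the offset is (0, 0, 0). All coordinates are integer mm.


translate([285, 319, 423]) cube([1995, 312, 40]);
translate([285, 319, 0]) cube([44, 44, 423]);
translate([285, 587, 0]) cube([44, 44, 423]);
translate([2236, 319, 0]) cube([44, 44, 423]);
translate([2236, 587, 0]) cube([44, 44, 423]);


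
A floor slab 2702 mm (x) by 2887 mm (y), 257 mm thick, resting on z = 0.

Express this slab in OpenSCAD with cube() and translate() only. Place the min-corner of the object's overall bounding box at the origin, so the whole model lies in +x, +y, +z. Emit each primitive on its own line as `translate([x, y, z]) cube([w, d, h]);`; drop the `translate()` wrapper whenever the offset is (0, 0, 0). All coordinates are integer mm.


cube([2702, 2887, 257]);


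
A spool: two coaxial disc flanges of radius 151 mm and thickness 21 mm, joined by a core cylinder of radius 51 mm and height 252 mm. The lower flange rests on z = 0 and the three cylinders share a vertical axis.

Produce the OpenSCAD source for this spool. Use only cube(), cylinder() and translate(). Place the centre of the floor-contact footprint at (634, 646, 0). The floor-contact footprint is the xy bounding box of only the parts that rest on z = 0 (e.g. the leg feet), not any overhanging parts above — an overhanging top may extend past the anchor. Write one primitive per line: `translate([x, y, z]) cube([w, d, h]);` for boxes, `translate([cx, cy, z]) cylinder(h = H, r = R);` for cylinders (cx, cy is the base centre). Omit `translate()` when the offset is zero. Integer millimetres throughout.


translate([634, 646, 0]) cylinder(h = 21, r = 151);
translate([634, 646, 21]) cylinder(h = 252, r = 51);
translate([634, 646, 273]) cylinder(h = 21, r = 151);


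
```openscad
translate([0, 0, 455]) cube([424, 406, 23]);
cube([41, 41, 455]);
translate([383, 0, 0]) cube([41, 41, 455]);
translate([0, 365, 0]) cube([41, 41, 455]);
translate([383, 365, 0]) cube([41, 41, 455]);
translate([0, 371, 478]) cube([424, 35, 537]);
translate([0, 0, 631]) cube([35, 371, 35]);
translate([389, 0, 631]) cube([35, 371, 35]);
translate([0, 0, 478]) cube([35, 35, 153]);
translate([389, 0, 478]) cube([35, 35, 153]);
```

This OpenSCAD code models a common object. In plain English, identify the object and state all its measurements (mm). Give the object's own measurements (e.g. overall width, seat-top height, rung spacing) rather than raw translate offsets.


A chair. The seat is a 424×406×23 mm slab with its top at z = 478 mm, on four 41×41 mm corner legs (flush with the seat edges, standing on z = 0). A flat backrest 35 mm thick, 537 mm tall, spans the full seat width and rises from the seat top along its +y edge, rear face flush with the rear of the seat. Two armrests of 35×35 mm section run along each side from the seat's front edge to the front of the backrest, top faces 188 mm above the seat top and outer faces flush with the seat's x-edges; a 35×35 mm post under the front of each armrest stands on the seat at the front corner.


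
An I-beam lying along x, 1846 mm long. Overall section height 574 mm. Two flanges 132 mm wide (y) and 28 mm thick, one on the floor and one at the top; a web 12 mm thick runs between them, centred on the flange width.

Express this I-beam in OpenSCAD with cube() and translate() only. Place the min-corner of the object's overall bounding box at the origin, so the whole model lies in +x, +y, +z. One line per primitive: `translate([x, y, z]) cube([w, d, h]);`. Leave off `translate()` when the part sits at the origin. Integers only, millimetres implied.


cube([1846, 132, 28]);
translate([0, 60, 28]) cube([1846, 12, 518]);
translate([0, 0, 546]) cube([1846, 132, 28]);


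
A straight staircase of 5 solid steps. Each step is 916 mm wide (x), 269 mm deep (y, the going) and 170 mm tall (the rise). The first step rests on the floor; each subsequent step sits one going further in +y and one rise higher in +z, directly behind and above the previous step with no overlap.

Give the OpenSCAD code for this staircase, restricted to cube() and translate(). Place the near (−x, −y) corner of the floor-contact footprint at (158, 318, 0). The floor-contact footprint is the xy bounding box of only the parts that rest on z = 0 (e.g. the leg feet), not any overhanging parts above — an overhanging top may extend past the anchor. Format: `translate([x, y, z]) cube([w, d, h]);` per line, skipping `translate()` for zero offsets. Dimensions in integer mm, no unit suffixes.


translate([158, 318, 0]) cube([916, 269, 170]);
translate([158, 587, 170]) cube([916, 269, 170]);
translate([158, 856, 340]) cube([916, 269, 170]);
translate([158, 1125, 510]) cube([916, 269, 170]);
translate([158, 1394, 680]) cube([916, 269, 170]);


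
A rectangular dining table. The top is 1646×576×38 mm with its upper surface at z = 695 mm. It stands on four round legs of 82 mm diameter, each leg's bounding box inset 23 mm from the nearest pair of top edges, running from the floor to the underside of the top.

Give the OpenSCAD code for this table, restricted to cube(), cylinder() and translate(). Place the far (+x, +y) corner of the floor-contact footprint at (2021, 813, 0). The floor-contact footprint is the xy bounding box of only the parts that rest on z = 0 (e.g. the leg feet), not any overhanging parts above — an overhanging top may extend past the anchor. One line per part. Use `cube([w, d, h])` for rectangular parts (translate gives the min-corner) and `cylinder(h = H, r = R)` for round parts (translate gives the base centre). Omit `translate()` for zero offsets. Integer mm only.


// leg_h = 695 - 38 = 657
translate([398, 260, 657]) cube([1646, 576, 38]);
translate([462, 324, 0]) cylinder(h = 657, r = 41);
translate([1980, 324, 0]) cylinder(h = 657, r = 41);
translate([462, 772, 0]) cylinder(h = 657, r = 41);
translate([1980, 772, 0]) cylinder(h = 657, r = 41);


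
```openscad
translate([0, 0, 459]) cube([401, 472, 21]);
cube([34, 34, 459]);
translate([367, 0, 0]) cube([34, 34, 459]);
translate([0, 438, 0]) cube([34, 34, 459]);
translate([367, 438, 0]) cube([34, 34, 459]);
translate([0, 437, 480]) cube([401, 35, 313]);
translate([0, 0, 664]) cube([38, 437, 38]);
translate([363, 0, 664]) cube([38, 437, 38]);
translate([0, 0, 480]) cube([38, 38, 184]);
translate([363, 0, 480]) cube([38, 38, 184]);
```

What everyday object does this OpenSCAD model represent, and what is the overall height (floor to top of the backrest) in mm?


A chair. The overall height is 793 mm.

A slab on four corner posts with a tall panel at the back — a chair. The seat slab sits at z = 459 with thickness 21, and the 313 mm backrest starts at the seat top, so the overall height is 459 + 21 + 313 = 793 mm.


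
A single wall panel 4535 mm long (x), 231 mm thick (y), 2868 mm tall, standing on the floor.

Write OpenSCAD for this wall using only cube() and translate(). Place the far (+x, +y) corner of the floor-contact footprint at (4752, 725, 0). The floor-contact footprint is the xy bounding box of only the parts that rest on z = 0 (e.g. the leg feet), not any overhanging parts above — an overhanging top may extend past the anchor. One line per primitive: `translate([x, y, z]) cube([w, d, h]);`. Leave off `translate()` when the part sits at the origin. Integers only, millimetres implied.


translate([217, 494, 0]) cube([4535, 231, 2868]);


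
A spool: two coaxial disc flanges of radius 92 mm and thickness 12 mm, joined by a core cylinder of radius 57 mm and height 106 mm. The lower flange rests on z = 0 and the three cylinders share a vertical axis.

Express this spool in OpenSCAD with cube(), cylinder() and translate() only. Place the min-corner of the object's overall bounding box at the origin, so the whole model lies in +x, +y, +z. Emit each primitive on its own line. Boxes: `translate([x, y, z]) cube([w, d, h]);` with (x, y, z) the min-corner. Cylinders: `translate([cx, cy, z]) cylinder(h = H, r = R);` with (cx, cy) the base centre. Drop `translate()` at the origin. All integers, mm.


translate([92, 92, 0]) cylinder(h = 12, r = 92);
translate([92, 92, 12]) cylinder(h = 106, r = 57);
translate([92, 92, 118]) cylinder(h = 12, r = 92);


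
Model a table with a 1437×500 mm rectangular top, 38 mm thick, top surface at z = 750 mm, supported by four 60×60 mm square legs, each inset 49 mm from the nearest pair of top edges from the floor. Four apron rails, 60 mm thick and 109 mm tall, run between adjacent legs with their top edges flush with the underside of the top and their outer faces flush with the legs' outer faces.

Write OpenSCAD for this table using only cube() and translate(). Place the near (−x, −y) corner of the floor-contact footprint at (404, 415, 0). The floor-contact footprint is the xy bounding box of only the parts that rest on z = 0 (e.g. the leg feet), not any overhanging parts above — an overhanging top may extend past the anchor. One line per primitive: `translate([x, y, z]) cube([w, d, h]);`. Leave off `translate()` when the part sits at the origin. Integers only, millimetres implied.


translate([355, 366, 712]) cube([1437, 500, 38]);
translate([404, 415, 0]) cube([60, 60, 712]);
translate([1683, 415, 0]) cube([60, 60, 712]);
translate([404, 757, 0]) cube([60, 60, 712]);
translate([1683, 757, 0]) cube([60, 60, 712]);
translate([464, 415, 603]) cube([1219, 60, 109]);
translate([464, 757, 603]) cube([1219, 60, 109]);
translate([404, 475, 603]) cube([60, 282, 109]);
translate([1683, 475, 603]) cube([60, 282, 109]);


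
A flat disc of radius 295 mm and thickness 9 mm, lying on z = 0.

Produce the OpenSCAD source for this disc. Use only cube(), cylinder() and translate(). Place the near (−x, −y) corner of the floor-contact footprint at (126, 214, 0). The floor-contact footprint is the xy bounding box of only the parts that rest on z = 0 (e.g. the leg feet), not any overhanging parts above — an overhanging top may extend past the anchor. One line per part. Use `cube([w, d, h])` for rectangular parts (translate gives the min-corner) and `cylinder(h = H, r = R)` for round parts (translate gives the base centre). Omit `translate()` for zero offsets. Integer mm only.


translate([421, 509, 0]) cylinder(h = 9, r = 295);


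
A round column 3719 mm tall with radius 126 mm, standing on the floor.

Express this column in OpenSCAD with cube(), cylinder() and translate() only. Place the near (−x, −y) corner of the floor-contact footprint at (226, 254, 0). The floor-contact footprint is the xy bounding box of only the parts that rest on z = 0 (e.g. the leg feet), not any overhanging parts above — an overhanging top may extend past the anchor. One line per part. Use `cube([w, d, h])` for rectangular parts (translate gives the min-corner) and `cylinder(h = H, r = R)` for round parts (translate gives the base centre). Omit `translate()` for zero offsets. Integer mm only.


translate([352, 380, 0]) cylinder(h = 3719, r = 126);


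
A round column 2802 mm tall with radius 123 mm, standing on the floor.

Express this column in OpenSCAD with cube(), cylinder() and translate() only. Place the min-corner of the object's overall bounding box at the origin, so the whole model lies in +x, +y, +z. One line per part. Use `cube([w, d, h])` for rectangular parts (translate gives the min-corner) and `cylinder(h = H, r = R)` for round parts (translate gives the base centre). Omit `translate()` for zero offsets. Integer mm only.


translate([123, 123, 0]) cylinder(h = 2802, r = 123);


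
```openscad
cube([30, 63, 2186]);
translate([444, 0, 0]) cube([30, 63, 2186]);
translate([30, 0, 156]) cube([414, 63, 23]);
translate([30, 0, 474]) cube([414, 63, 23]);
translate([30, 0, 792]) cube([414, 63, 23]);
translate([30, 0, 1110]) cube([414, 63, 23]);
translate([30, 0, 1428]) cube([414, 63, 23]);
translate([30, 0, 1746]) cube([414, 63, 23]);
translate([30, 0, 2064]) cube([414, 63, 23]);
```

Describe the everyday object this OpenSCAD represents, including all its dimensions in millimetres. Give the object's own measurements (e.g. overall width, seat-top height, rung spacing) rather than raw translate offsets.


A straight ladder. Two 30×63 mm vertical rails, 2186 mm tall, stand 474 mm apart (outside-to-outside) with their front faces coplanar on the −y side. 7 rungs, each 63 mm deep and 23 mm tall, span between the inner faces of the rails, front faces flush with the rails. The lowest rung's underside is at z = 156 mm and rungs are spaced 318 mm apart (underside to underside).


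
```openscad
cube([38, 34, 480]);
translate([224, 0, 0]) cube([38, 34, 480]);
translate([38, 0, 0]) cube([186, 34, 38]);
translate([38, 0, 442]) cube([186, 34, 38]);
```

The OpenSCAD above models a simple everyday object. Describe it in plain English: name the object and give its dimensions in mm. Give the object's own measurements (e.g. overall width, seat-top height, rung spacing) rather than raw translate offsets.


A rectangular picture frame lying in the x–z plane (depth along y). The opening is 186 mm wide (x) by 404 mm tall (z), surrounded by a border 38 mm wide on all four sides. The frame is 34 mm deep and is made of two full-height vertical stiles with two horizontal rails fitted between them.


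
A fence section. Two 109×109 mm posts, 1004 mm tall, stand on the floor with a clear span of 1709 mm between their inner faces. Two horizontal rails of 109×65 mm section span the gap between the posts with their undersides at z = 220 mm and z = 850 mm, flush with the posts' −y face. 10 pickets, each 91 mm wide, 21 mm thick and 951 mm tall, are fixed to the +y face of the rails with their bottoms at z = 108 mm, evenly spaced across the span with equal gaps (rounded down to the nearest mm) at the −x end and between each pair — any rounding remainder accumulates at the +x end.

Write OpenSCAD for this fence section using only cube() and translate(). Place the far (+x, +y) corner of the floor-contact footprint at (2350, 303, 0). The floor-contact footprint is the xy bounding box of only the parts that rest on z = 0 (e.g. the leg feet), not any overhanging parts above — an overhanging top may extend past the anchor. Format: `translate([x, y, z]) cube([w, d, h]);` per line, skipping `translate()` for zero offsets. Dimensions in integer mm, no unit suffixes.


translate([423, 194, 0]) cube([109, 109, 1004]);
translate([2241, 194, 0]) cube([109, 109, 1004]);
translate([532, 194, 220]) cube([1709, 109, 65]);
translate([532, 194, 850]) cube([1709, 109, 65]);
translate([604, 303, 108]) cube([91, 21, 951]);
translate([767, 303, 108]) cube([91, 21, 951]);
translate([930, 303, 108]) cube([91, 21, 951]);
translate([1093, 303, 108]) cube([91, 21, 951]);
translate([1256, 303, 108]) cube([91, 21, 951]);
translate([1419, 303, 108]) cube([91, 21, 951]);
translate([1582, 303, 108]) cube([91, 21, 951]);
translate([1745, 303, 108]) cube([91, 21, 951]);
translate([1908, 303, 108]) cube([91, 21, 951]);
translate([2071, 303, 108]) cube([91, 21, 951]);
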